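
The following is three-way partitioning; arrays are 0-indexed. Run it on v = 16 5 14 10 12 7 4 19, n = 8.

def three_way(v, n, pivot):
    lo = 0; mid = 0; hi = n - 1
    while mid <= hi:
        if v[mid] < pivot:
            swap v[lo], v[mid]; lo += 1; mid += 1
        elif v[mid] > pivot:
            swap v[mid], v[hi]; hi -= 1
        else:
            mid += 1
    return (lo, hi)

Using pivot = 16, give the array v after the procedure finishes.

pivot = 16; lo=0, mid=0, hi=7
v[mid]=16=16: mid=1
v[mid]=5<16: swap v[0],v[1]; lo=1,mid=2 → 5 16 14 10 12 7 4 19
v[mid]=14<16: swap v[1],v[2]; lo=2,mid=3 → 5 14 16 10 12 7 4 19
v[mid]=10<16: swap v[2],v[3]; lo=3,mid=4 → 5 14 10 16 12 7 4 19
v[mid]=12<16: swap v[3],v[4]; lo=4,mid=5 → 5 14 10 12 16 7 4 19
v[mid]=7<16: swap v[4],v[5]; lo=5,mid=6 → 5 14 10 12 7 16 4 19
v[mid]=4<16: swap v[5],v[6]; lo=6,mid=7 → 5 14 10 12 7 4 16 19
v[mid]=19>16: swap v[7],v[7]; hi=6 → 5 14 10 12 7 4 16 19
end: lo=6, hi=6; v = 5 14 10 12 7 4 16 19

5 14 10 12 7 4 16 19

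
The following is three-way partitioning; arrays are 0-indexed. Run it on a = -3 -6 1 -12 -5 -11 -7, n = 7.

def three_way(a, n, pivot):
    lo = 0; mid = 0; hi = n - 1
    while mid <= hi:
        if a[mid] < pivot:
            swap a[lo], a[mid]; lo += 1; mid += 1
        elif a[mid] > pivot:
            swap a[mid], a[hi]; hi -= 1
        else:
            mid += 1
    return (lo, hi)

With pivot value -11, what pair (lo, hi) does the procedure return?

(1, 1)

pivot = -11; lo=0, mid=0, hi=6
a[mid]=-3>-11: swap a[0],a[6]; hi=5 → -7 -6 1 -12 -5 -11 -3
a[mid]=-7>-11: swap a[0],a[5]; hi=4 → -11 -6 1 -12 -5 -7 -3
a[mid]=-11=-11: mid=1
a[mid]=-6>-11: swap a[1],a[4]; hi=3 → -11 -5 1 -12 -6 -7 -3
a[mid]=-5>-11: swap a[1],a[3]; hi=2 → -11 -12 1 -5 -6 -7 -3
a[mid]=-12<-11: swap a[0],a[1]; lo=1,mid=2 → -12 -11 1 -5 -6 -7 -3
a[mid]=1>-11: swap a[2],a[2]; hi=1 → -12 -11 1 -5 -6 -7 -3
end: lo=1, hi=1; a = -12 -11 1 -5 -6 -7 -3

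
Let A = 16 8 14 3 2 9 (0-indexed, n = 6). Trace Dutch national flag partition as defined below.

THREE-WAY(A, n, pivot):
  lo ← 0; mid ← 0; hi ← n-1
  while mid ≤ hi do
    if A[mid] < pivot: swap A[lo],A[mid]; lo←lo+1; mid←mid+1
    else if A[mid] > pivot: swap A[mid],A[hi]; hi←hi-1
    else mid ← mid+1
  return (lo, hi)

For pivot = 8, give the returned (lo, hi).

(2, 2)

pivot = 8; lo=0, mid=0, hi=5
A[mid]=16>8: swap A[0],A[5]; hi=4 → 9 8 14 3 2 16
A[mid]=9>8: swap A[0],A[4]; hi=3 → 2 8 14 3 9 16
A[mid]=2<8: swap A[0],A[0]; lo=1,mid=1 → 2 8 14 3 9 16
A[mid]=8=8: mid=2
A[mid]=14>8: swap A[2],A[3]; hi=2 → 2 8 3 14 9 16
A[mid]=3<8: swap A[1],A[2]; lo=2,mid=3 → 2 3 8 14 9 16
end: lo=2, hi=2; A = 2 3 8 14 9 16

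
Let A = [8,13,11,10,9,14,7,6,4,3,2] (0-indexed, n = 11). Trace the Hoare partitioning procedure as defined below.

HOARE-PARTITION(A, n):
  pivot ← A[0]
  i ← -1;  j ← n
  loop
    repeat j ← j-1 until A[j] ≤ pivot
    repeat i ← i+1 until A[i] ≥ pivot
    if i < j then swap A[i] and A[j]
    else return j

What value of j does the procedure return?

4

pivot = A[0] = 8; i = -1, j = 11
j→10 (A[10]=2≤8), i→0 (A[0]=8≥8); i<j, swap → [2,13,11,10,9,14,7,6,4,3,8]
j→9 (A[9]=3≤8), i→1 (A[1]=13≥8); i<j, swap → [2,3,11,10,9,14,7,6,4,13,8]
j→8 (A[8]=4≤8), i→2 (A[2]=11≥8); i<j, swap → [2,3,4,10,9,14,7,6,11,13,8]
j→7 (A[7]=6≤8), i→3 (A[3]=10≥8); i<j, swap → [2,3,4,6,9,14,7,10,11,13,8]
j→6 (A[6]=7≤8), i→4 (A[4]=9≥8); i<j, swap → [2,3,4,6,7,14,9,10,11,13,8]
j→4, i→5; i≥j, return j=4. A = [2,3,4,6,7,14,9,10,11,13,8]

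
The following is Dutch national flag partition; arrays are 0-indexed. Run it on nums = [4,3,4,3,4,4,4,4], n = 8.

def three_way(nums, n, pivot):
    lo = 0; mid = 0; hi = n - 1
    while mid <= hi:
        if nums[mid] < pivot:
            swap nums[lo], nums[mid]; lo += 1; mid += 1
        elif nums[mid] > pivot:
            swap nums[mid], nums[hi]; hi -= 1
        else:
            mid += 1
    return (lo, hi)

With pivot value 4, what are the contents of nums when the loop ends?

pivot = 4; lo=0, mid=0, hi=7
nums[mid]=4=4: mid=1
nums[mid]=3<4: swap nums[0],nums[1]; lo=1,mid=2 → [3,4,4,3,4,4,4,4]
nums[mid]=4=4: mid=3
nums[mid]=3<4: swap nums[1],nums[3]; lo=2,mid=4 → [3,3,4,4,4,4,4,4]
nums[mid]=4=4: mid=5
nums[mid]=4=4: mid=6
nums[mid]=4=4: mid=7
nums[mid]=4=4: mid=8
end: lo=2, hi=7; nums = [3,3,4,4,4,4,4,4]

[3,3,4,4,4,4,4,4]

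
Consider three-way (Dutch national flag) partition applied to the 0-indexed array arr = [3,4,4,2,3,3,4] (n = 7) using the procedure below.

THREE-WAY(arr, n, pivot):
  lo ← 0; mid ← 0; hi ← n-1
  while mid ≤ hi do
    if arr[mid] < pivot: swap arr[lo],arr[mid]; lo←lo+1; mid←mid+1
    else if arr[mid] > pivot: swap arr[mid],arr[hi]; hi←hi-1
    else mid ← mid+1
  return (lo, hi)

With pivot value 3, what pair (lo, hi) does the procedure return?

lo=0 mid=0 hi=6
3=3: mid=1
4>3: swap(1,6), hi=5 ⇒ [3,4,4,2,3,3,4]
4>3: swap(1,5), hi=4 ⇒ [3,3,4,2,3,4,4]
3=3: mid=2
4>3: swap(2,4), hi=3 ⇒ [3,3,3,2,4,4,4]
3=3: mid=3
2<3: swap(0,3), lo=1 mid=4 ⇒ [2,3,3,3,4,4,4]
done. lo=1 hi=3; arr=[2,3,3,3,4,4,4]

(1, 3)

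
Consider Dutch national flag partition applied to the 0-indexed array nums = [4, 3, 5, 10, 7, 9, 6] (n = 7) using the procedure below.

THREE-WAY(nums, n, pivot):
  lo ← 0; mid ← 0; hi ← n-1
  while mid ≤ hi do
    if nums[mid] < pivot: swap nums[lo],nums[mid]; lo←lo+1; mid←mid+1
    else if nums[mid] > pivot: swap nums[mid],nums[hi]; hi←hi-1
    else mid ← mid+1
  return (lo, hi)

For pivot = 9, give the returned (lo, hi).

pivot = 9; lo=0, mid=0, hi=6
nums[mid]=4<9: swap nums[0],nums[0]; lo=1,mid=1 → [4, 3, 5, 10, 7, 9, 6]
nums[mid]=3<9: swap nums[1],nums[1]; lo=2,mid=2 → [4, 3, 5, 10, 7, 9, 6]
nums[mid]=5<9: swap nums[2],nums[2]; lo=3,mid=3 → [4, 3, 5, 10, 7, 9, 6]
nums[mid]=10>9: swap nums[3],nums[6]; hi=5 → [4, 3, 5, 6, 7, 9, 10]
nums[mid]=6<9: swap nums[3],nums[3]; lo=4,mid=4 → [4, 3, 5, 6, 7, 9, 10]
nums[mid]=7<9: swap nums[4],nums[4]; lo=5,mid=5 → [4, 3, 5, 6, 7, 9, 10]
nums[mid]=9=9: mid=6
end: lo=5, hi=5; nums = [4, 3, 5, 6, 7, 9, 10]

(5, 5)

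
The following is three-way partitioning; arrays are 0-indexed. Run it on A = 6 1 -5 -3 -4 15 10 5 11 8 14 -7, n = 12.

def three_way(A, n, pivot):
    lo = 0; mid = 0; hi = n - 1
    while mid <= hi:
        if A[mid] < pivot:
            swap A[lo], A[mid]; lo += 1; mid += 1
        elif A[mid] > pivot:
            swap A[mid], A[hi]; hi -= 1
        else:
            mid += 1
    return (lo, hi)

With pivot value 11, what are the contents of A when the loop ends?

6 1 -5 -3 -4 -7 10 5 8 11 14 15

pivot = 11; lo=0, mid=0, hi=11
A[mid]=6<11: swap A[0],A[0]; lo=1,mid=1 → 6 1 -5 -3 -4 15 10 5 11 8 14 -7
A[mid]=1<11: swap A[1],A[1]; lo=2,mid=2 → 6 1 -5 -3 -4 15 10 5 11 8 14 -7
A[mid]=-5<11: swap A[2],A[2]; lo=3,mid=3 → 6 1 -5 -3 -4 15 10 5 11 8 14 -7
A[mid]=-3<11: swap A[3],A[3]; lo=4,mid=4 → 6 1 -5 -3 -4 15 10 5 11 8 14 -7
A[mid]=-4<11: swap A[4],A[4]; lo=5,mid=5 → 6 1 -5 -3 -4 15 10 5 11 8 14 -7
A[mid]=15>11: swap A[5],A[11]; hi=10 → 6 1 -5 -3 -4 -7 10 5 11 8 14 15
A[mid]=-7<11: swap A[5],A[5]; lo=6,mid=6 → 6 1 -5 -3 -4 -7 10 5 11 8 14 15
A[mid]=10<11: swap A[6],A[6]; lo=7,mid=7 → 6 1 -5 -3 -4 -7 10 5 11 8 14 15
A[mid]=5<11: swap A[7],A[7]; lo=8,mid=8 → 6 1 -5 -3 -4 -7 10 5 11 8 14 15
A[mid]=11=11: mid=9
A[mid]=8<11: swap A[8],A[9]; lo=9,mid=10 → 6 1 -5 -3 -4 -7 10 5 8 11 14 15
A[mid]=14>11: swap A[10],A[10]; hi=9 → 6 1 -5 -3 -4 -7 10 5 8 11 14 15
end: lo=9, hi=9; A = 6 1 -5 -3 -4 -7 10 5 8 11 14 15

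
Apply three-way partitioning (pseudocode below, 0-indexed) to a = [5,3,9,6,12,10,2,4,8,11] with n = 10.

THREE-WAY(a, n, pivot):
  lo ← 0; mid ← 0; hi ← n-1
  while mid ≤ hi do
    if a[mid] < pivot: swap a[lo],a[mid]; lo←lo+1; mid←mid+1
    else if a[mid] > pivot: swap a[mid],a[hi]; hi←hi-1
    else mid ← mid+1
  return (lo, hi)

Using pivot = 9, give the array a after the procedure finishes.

pivot = 9; lo=0, mid=0, hi=9
a[mid]=5<9: swap a[0],a[0]; lo=1,mid=1 → [5,3,9,6,12,10,2,4,8,11]
a[mid]=3<9: swap a[1],a[1]; lo=2,mid=2 → [5,3,9,6,12,10,2,4,8,11]
a[mid]=9=9: mid=3
a[mid]=6<9: swap a[2],a[3]; lo=3,mid=4 → [5,3,6,9,12,10,2,4,8,11]
a[mid]=12>9: swap a[4],a[9]; hi=8 → [5,3,6,9,11,10,2,4,8,12]
a[mid]=11>9: swap a[4],a[8]; hi=7 → [5,3,6,9,8,10,2,4,11,12]
a[mid]=8<9: swap a[3],a[4]; lo=4,mid=5 → [5,3,6,8,9,10,2,4,11,12]
a[mid]=10>9: swap a[5],a[7]; hi=6 → [5,3,6,8,9,4,2,10,11,12]
a[mid]=4<9: swap a[4],a[5]; lo=5,mid=6 → [5,3,6,8,4,9,2,10,11,12]
a[mid]=2<9: swap a[5],a[6]; lo=6,mid=7 → [5,3,6,8,4,2,9,10,11,12]
end: lo=6, hi=6; a = [5,3,6,8,4,2,9,10,11,12]

[5,3,6,8,4,2,9,10,11,12]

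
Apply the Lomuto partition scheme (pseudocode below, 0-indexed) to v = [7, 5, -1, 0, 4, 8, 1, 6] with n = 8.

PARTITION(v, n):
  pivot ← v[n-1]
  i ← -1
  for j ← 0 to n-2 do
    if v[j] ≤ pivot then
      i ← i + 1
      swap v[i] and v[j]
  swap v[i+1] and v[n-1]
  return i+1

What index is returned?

5

pivot = v[7] = 6; i = -1
j=0: v[0]=7 > 6 → no swap
j=1: v[1]=5 ≤ 6 → i=0, swap v[0],v[1] → [5, 7, -1, 0, 4, 8, 1, 6]
j=2: v[2]=-1 ≤ 6 → i=1, swap v[1],v[2] → [5, -1, 7, 0, 4, 8, 1, 6]
j=3: v[3]=0 ≤ 6 → i=2, swap v[2],v[3] → [5, -1, 0, 7, 4, 8, 1, 6]
j=4: v[4]=4 ≤ 6 → i=3, swap v[3],v[4] → [5, -1, 0, 4, 7, 8, 1, 6]
j=5: v[5]=8 > 6 → no swap
j=6: v[6]=1 ≤ 6 → i=4, swap v[4],v[6] → [5, -1, 0, 4, 1, 8, 7, 6]
final swap v[5],v[7] → [5, -1, 0, 4, 1, 6, 7, 8]; return 5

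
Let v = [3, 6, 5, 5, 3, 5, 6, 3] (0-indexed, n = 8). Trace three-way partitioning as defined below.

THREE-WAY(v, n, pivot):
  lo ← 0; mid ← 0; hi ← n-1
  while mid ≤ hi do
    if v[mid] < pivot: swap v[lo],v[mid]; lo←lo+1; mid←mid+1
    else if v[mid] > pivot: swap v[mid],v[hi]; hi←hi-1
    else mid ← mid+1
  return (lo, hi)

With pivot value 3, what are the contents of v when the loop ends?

[3, 3, 3, 5, 5, 6, 5, 6]

pivot = 3; lo=0, mid=0, hi=7
v[mid]=3=3: mid=1
v[mid]=6>3: swap v[1],v[7]; hi=6 → [3, 3, 5, 5, 3, 5, 6, 6]
v[mid]=3=3: mid=2
v[mid]=5>3: swap v[2],v[6]; hi=5 → [3, 3, 6, 5, 3, 5, 5, 6]
v[mid]=6>3: swap v[2],v[5]; hi=4 → [3, 3, 5, 5, 3, 6, 5, 6]
v[mid]=5>3: swap v[2],v[4]; hi=3 → [3, 3, 3, 5, 5, 6, 5, 6]
v[mid]=3=3: mid=3
v[mid]=5>3: swap v[3],v[3]; hi=2 → [3, 3, 3, 5, 5, 6, 5, 6]
end: lo=0, hi=2; v = [3, 3, 3, 5, 5, 6, 5, 6]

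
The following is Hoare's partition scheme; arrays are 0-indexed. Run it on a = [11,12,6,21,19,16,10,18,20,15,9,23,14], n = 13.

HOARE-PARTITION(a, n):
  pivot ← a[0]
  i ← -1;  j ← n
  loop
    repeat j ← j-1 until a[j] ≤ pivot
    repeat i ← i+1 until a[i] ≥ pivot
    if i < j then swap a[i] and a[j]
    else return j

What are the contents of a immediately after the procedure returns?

[9,10,6,21,19,16,12,18,20,15,11,23,14]

pivot = a[0] = 11; i = -1, j = 13
j→10 (a[10]=9≤11), i→0 (a[0]=11≥11); i<j, swap → [9,12,6,21,19,16,10,18,20,15,11,23,14]
j→6 (a[6]=10≤11), i→1 (a[1]=12≥11); i<j, swap → [9,10,6,21,19,16,12,18,20,15,11,23,14]
j→2, i→3; i≥j, return j=2. a = [9,10,6,21,19,16,12,18,20,15,11,23,14]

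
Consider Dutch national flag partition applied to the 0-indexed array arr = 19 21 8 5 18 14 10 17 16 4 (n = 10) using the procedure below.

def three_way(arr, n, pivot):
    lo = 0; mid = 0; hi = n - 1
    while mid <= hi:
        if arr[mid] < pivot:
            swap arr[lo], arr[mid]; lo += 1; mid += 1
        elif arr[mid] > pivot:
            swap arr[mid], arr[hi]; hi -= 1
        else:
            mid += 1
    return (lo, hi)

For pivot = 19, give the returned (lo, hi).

pivot = 19; lo=0, mid=0, hi=9
arr[mid]=19=19: mid=1
arr[mid]=21>19: swap arr[1],arr[9]; hi=8 → 19 4 8 5 18 14 10 17 16 21
arr[mid]=4<19: swap arr[0],arr[1]; lo=1,mid=2 → 4 19 8 5 18 14 10 17 16 21
arr[mid]=8<19: swap arr[1],arr[2]; lo=2,mid=3 → 4 8 19 5 18 14 10 17 16 21
arr[mid]=5<19: swap arr[2],arr[3]; lo=3,mid=4 → 4 8 5 19 18 14 10 17 16 21
arr[mid]=18<19: swap arr[3],arr[4]; lo=4,mid=5 → 4 8 5 18 19 14 10 17 16 21
arr[mid]=14<19: swap arr[4],arr[5]; lo=5,mid=6 → 4 8 5 18 14 19 10 17 16 21
arr[mid]=10<19: swap arr[5],arr[6]; lo=6,mid=7 → 4 8 5 18 14 10 19 17 16 21
arr[mid]=17<19: swap arr[6],arr[7]; lo=7,mid=8 → 4 8 5 18 14 10 17 19 16 21
arr[mid]=16<19: swap arr[7],arr[8]; lo=8,mid=9 → 4 8 5 18 14 10 17 16 19 21
end: lo=8, hi=8; arr = 4 8 5 18 14 10 17 16 19 21

(8, 8)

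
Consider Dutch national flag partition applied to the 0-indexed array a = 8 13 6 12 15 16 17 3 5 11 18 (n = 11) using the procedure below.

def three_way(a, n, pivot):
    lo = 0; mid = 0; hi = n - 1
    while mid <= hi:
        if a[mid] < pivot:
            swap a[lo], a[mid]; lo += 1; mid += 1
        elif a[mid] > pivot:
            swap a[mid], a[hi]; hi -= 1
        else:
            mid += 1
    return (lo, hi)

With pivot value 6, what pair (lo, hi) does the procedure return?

lo=0 mid=0 hi=10
8>6: swap(0,10), hi=9 ⇒ 18 13 6 12 15 16 17 3 5 11 8
18>6: swap(0,9), hi=8 ⇒ 11 13 6 12 15 16 17 3 5 18 8
11>6: swap(0,8), hi=7 ⇒ 5 13 6 12 15 16 17 3 11 18 8
5<6: swap(0,0), lo=1 mid=1 ⇒ 5 13 6 12 15 16 17 3 11 18 8
13>6: swap(1,7), hi=6 ⇒ 5 3 6 12 15 16 17 13 11 18 8
3<6: swap(1,1), lo=2 mid=2 ⇒ 5 3 6 12 15 16 17 13 11 18 8
6=6: mid=3
12>6: swap(3,6), hi=5 ⇒ 5 3 6 17 15 16 12 13 11 18 8
17>6: swap(3,5), hi=4 ⇒ 5 3 6 16 15 17 12 13 11 18 8
16>6: swap(3,4), hi=3 ⇒ 5 3 6 15 16 17 12 13 11 18 8
15>6: swap(3,3), hi=2 ⇒ 5 3 6 15 16 17 12 13 11 18 8
done. lo=2 hi=2; a=5 3 6 15 16 17 12 13 11 18 8

(2, 2)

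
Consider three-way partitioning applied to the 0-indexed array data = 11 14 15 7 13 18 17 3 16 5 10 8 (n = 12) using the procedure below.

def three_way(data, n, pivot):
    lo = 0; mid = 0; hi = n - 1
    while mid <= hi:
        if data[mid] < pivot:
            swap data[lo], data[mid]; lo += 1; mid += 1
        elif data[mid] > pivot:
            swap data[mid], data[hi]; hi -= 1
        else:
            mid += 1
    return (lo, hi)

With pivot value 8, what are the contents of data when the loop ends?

5 3 7 8 18 17 13 16 15 10 14 11

pivot = 8; lo=0, mid=0, hi=11
data[mid]=11>8: swap data[0],data[11]; hi=10 → 8 14 15 7 13 18 17 3 16 5 10 11
data[mid]=8=8: mid=1
data[mid]=14>8: swap data[1],data[10]; hi=9 → 8 10 15 7 13 18 17 3 16 5 14 11
data[mid]=10>8: swap data[1],data[9]; hi=8 → 8 5 15 7 13 18 17 3 16 10 14 11
data[mid]=5<8: swap data[0],data[1]; lo=1,mid=2 → 5 8 15 7 13 18 17 3 16 10 14 11
data[mid]=15>8: swap data[2],data[8]; hi=7 → 5 8 16 7 13 18 17 3 15 10 14 11
data[mid]=16>8: swap data[2],data[7]; hi=6 → 5 8 3 7 13 18 17 16 15 10 14 11
data[mid]=3<8: swap data[1],data[2]; lo=2,mid=3 → 5 3 8 7 13 18 17 16 15 10 14 11
data[mid]=7<8: swap data[2],data[3]; lo=3,mid=4 → 5 3 7 8 13 18 17 16 15 10 14 11
data[mid]=13>8: swap data[4],data[6]; hi=5 → 5 3 7 8 17 18 13 16 15 10 14 11
data[mid]=17>8: swap data[4],data[5]; hi=4 → 5 3 7 8 18 17 13 16 15 10 14 11
data[mid]=18>8: swap data[4],data[4]; hi=3 → 5 3 7 8 18 17 13 16 15 10 14 11
end: lo=3, hi=3; data = 5 3 7 8 18 17 13 16 15 10 14 11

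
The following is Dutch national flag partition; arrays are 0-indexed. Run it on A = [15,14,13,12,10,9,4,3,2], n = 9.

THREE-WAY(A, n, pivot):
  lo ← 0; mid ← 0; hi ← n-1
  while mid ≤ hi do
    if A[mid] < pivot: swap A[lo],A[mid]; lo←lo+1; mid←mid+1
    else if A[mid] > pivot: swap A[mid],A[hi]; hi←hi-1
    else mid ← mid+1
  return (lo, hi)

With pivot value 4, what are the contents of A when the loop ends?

[2,3,4,10,9,12,13,14,15]

lo=0 mid=0 hi=8
15>4: swap(0,8), hi=7 ⇒ [2,14,13,12,10,9,4,3,15]
2<4: swap(0,0), lo=1 mid=1 ⇒ [2,14,13,12,10,9,4,3,15]
14>4: swap(1,7), hi=6 ⇒ [2,3,13,12,10,9,4,14,15]
3<4: swap(1,1), lo=2 mid=2 ⇒ [2,3,13,12,10,9,4,14,15]
13>4: swap(2,6), hi=5 ⇒ [2,3,4,12,10,9,13,14,15]
4=4: mid=3
12>4: swap(3,5), hi=4 ⇒ [2,3,4,9,10,12,13,14,15]
9>4: swap(3,4), hi=3 ⇒ [2,3,4,10,9,12,13,14,15]
10>4: swap(3,3), hi=2 ⇒ [2,3,4,10,9,12,13,14,15]
done. lo=2 hi=2; A=[2,3,4,10,9,12,13,14,15]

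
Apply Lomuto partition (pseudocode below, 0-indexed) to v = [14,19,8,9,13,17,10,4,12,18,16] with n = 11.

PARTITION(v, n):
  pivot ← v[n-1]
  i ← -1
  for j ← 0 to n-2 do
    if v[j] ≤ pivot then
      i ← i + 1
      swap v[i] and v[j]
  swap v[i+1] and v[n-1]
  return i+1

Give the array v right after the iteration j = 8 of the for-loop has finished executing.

pivot = v[10] = 16; i = -1
j=0: v[0]=14 ≤ 16 → i=0, swap v[0],v[0] (no change) → [14,19,8,9,13,17,10,4,12,18,16]
j=1: v[1]=19 > 16 → no swap
j=2: v[2]=8 ≤ 16 → i=1, swap v[1],v[2] → [14,8,19,9,13,17,10,4,12,18,16]
j=3: v[3]=9 ≤ 16 → i=2, swap v[2],v[3] → [14,8,9,19,13,17,10,4,12,18,16]
j=4: v[4]=13 ≤ 16 → i=3, swap v[3],v[4] → [14,8,9,13,19,17,10,4,12,18,16]
j=5: v[5]=17 > 16 → no swap
j=6: v[6]=10 ≤ 16 → i=4, swap v[4],v[6] → [14,8,9,13,10,17,19,4,12,18,16]
j=7: v[7]=4 ≤ 16 → i=5, swap v[5],v[7] → [14,8,9,13,10,4,19,17,12,18,16]
j=8: v[8]=12 ≤ 16 → i=6, swap v[6],v[8] → [14,8,9,13,10,4,12,17,19,18,16]
(after j=8) v = [14,8,9,13,10,4,12,17,19,18,16]

[14,8,9,13,10,4,12,17,19,18,16]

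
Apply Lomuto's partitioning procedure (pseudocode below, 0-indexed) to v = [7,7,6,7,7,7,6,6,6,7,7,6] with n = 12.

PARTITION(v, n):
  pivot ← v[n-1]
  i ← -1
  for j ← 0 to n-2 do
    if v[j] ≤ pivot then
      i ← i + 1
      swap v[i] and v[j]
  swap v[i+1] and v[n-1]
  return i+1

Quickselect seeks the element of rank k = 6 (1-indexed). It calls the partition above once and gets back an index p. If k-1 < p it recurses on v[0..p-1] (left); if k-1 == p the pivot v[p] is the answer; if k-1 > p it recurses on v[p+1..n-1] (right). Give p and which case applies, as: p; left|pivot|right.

4; right

pivot = v[11] = 6; i = -1
j=0: v[0]=7 > 6 → no swap
j=1: v[1]=7 > 6 → no swap
j=2: v[2]=6 ≤ 6 → i=0, swap v[0],v[2] → [6,7,7,7,7,7,6,6,6,7,7,6]
j=3: v[3]=7 > 6 → no swap
j=4: v[4]=7 > 6 → no swap
j=5: v[5]=7 > 6 → no swap
j=6: v[6]=6 ≤ 6 → i=1, swap v[1],v[6] → [6,6,7,7,7,7,7,6,6,7,7,6]
j=7: v[7]=6 ≤ 6 → i=2, swap v[2],v[7] → [6,6,6,7,7,7,7,7,6,7,7,6]
j=8: v[8]=6 ≤ 6 → i=3, swap v[3],v[8] → [6,6,6,6,7,7,7,7,7,7,7,6]
j=9: v[9]=7 > 6 → no swap
j=10: v[10]=7 > 6 → no swap
final swap v[4],v[11] → [6,6,6,6,6,7,7,7,7,7,7,7]; return 4
p = 4; k-1 = 5 > 4 ⇒ right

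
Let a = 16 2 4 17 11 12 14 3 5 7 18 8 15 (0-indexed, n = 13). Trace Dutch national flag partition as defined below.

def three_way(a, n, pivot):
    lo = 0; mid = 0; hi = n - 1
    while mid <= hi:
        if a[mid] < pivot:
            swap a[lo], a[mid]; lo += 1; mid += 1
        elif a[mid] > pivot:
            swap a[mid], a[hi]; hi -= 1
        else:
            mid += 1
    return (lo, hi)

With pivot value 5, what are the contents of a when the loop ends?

2 4 3 5 12 14 11 17 7 18 8 15 16

pivot = 5; lo=0, mid=0, hi=12
a[mid]=16>5: swap a[0],a[12]; hi=11 → 15 2 4 17 11 12 14 3 5 7 18 8 16
a[mid]=15>5: swap a[0],a[11]; hi=10 → 8 2 4 17 11 12 14 3 5 7 18 15 16
a[mid]=8>5: swap a[0],a[10]; hi=9 → 18 2 4 17 11 12 14 3 5 7 8 15 16
a[mid]=18>5: swap a[0],a[9]; hi=8 → 7 2 4 17 11 12 14 3 5 18 8 15 16
a[mid]=7>5: swap a[0],a[8]; hi=7 → 5 2 4 17 11 12 14 3 7 18 8 15 16
a[mid]=5=5: mid=1
a[mid]=2<5: swap a[0],a[1]; lo=1,mid=2 → 2 5 4 17 11 12 14 3 7 18 8 15 16
a[mid]=4<5: swap a[1],a[2]; lo=2,mid=3 → 2 4 5 17 11 12 14 3 7 18 8 15 16
a[mid]=17>5: swap a[3],a[7]; hi=6 → 2 4 5 3 11 12 14 17 7 18 8 15 16
a[mid]=3<5: swap a[2],a[3]; lo=3,mid=4 → 2 4 3 5 11 12 14 17 7 18 8 15 16
a[mid]=11>5: swap a[4],a[6]; hi=5 → 2 4 3 5 14 12 11 17 7 18 8 15 16
a[mid]=14>5: swap a[4],a[5]; hi=4 → 2 4 3 5 12 14 11 17 7 18 8 15 16
a[mid]=12>5: swap a[4],a[4]; hi=3 → 2 4 3 5 12 14 11 17 7 18 8 15 16
end: lo=3, hi=3; a = 2 4 3 5 12 14 11 17 7 18 8 15 16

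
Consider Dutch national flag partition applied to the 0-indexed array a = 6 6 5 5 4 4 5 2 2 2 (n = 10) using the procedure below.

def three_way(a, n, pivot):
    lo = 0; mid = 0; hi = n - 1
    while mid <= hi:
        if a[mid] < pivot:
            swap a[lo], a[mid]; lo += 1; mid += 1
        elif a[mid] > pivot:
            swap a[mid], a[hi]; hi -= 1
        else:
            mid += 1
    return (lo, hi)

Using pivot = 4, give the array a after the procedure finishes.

2 2 2 4 4 5 5 5 6 6

pivot = 4; lo=0, mid=0, hi=9
a[mid]=6>4: swap a[0],a[9]; hi=8 → 2 6 5 5 4 4 5 2 2 6
a[mid]=2<4: swap a[0],a[0]; lo=1,mid=1 → 2 6 5 5 4 4 5 2 2 6
a[mid]=6>4: swap a[1],a[8]; hi=7 → 2 2 5 5 4 4 5 2 6 6
a[mid]=2<4: swap a[1],a[1]; lo=2,mid=2 → 2 2 5 5 4 4 5 2 6 6
a[mid]=5>4: swap a[2],a[7]; hi=6 → 2 2 2 5 4 4 5 5 6 6
a[mid]=2<4: swap a[2],a[2]; lo=3,mid=3 → 2 2 2 5 4 4 5 5 6 6
a[mid]=5>4: swap a[3],a[6]; hi=5 → 2 2 2 5 4 4 5 5 6 6
a[mid]=5>4: swap a[3],a[5]; hi=4 → 2 2 2 4 4 5 5 5 6 6
a[mid]=4=4: mid=4
a[mid]=4=4: mid=5
end: lo=3, hi=4; a = 2 2 2 4 4 5 5 5 6 6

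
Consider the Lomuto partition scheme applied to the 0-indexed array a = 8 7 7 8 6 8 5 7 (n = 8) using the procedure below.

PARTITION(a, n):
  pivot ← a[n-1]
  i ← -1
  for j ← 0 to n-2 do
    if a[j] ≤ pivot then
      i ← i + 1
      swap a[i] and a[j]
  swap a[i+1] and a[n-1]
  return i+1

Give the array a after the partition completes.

7 7 6 5 7 8 8 8

pivot = a[7] = 7; i = -1
j=0: a[0]=8 > 7 → no swap
j=1: a[1]=7 ≤ 7 → i=0, swap a[0],a[1] → 7 8 7 8 6 8 5 7
j=2: a[2]=7 ≤ 7 → i=1, swap a[1],a[2] → 7 7 8 8 6 8 5 7
j=3: a[3]=8 > 7 → no swap
j=4: a[4]=6 ≤ 7 → i=2, swap a[2],a[4] → 7 7 6 8 8 8 5 7
j=5: a[5]=8 > 7 → no swap
j=6: a[6]=5 ≤ 7 → i=3, swap a[3],a[6] → 7 7 6 5 8 8 8 7
final swap a[4],a[7] → 7 7 6 5 7 8 8 8; return 4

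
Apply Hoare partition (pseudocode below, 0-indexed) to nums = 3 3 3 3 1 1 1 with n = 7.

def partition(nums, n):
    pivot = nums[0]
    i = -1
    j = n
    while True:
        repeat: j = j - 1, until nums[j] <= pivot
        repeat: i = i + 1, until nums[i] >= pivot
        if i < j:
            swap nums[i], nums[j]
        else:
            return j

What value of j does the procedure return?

pivot = nums[0] = 3; i = -1, j = 7
j→6 (nums[6]=1≤3), i→0 (nums[0]=3≥3); i<j, swap → 1 3 3 3 1 1 3
j→5 (nums[5]=1≤3), i→1 (nums[1]=3≥3); i<j, swap → 1 1 3 3 1 3 3
j→4 (nums[4]=1≤3), i→2 (nums[2]=3≥3); i<j, swap → 1 1 1 3 3 3 3
j→3, i→3; i≥j, return j=3. nums = 1 1 1 3 3 3 3

3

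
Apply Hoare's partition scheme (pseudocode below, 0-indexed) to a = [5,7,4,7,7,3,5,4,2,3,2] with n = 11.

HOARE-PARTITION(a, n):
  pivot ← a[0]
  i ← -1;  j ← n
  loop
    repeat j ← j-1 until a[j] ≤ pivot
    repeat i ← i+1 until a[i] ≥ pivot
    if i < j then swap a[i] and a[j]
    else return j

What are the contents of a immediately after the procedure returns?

[2,3,4,2,4,3,5,7,7,7,5]

pivot=5
j stops at 10 (2), i stops at 0 (5); swap ⇒ [2,7,4,7,7,3,5,4,2,3,5]
j stops at 9 (3), i stops at 1 (7); swap ⇒ [2,3,4,7,7,3,5,4,2,7,5]
j stops at 8 (2), i stops at 3 (7); swap ⇒ [2,3,4,2,7,3,5,4,7,7,5]
j stops at 7 (4), i stops at 4 (7); swap ⇒ [2,3,4,2,4,3,5,7,7,7,5]
j stops at 6, i stops at 6; i≥j ⇒ return 6. a=[2,3,4,2,4,3,5,7,7,7,5]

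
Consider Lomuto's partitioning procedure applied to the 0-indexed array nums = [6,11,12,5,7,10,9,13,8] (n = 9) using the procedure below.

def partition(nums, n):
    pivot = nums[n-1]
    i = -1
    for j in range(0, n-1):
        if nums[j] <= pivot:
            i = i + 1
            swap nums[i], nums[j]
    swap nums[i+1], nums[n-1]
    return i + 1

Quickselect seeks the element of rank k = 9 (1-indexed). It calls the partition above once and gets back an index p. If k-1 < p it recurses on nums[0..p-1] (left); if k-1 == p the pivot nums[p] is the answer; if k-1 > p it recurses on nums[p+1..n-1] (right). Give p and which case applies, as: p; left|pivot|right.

3; right

pivot = nums[8] = 8; i = -1
j=0: nums[0]=6 ≤ 8 → i=0, swap nums[0],nums[0] (no change) → [6,11,12,5,7,10,9,13,8]
j=1: nums[1]=11 > 8 → no swap
j=2: nums[2]=12 > 8 → no swap
j=3: nums[3]=5 ≤ 8 → i=1, swap nums[1],nums[3] → [6,5,12,11,7,10,9,13,8]
j=4: nums[4]=7 ≤ 8 → i=2, swap nums[2],nums[4] → [6,5,7,11,12,10,9,13,8]
j=5: nums[5]=10 > 8 → no swap
j=6: nums[6]=9 > 8 → no swap
j=7: nums[7]=13 > 8 → no swap
final swap nums[3],nums[8] → [6,5,7,8,12,10,9,13,11]; return 3
p = 3; k-1 = 8 > 3 ⇒ right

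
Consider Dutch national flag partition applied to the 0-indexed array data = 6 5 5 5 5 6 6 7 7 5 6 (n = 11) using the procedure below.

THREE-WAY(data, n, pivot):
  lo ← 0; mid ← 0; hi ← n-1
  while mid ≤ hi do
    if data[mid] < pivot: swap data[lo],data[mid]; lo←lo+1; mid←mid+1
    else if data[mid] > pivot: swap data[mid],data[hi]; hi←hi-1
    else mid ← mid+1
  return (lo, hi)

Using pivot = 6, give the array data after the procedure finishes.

5 5 5 5 5 6 6 6 6 7 7

lo=0 mid=0 hi=10
6=6: mid=1
5<6: swap(0,1), lo=1 mid=2 ⇒ 5 6 5 5 5 6 6 7 7 5 6
5<6: swap(1,2), lo=2 mid=3 ⇒ 5 5 6 5 5 6 6 7 7 5 6
5<6: swap(2,3), lo=3 mid=4 ⇒ 5 5 5 6 5 6 6 7 7 5 6
5<6: swap(3,4), lo=4 mid=5 ⇒ 5 5 5 5 6 6 6 7 7 5 6
6=6: mid=6
6=6: mid=7
7>6: swap(7,10), hi=9 ⇒ 5 5 5 5 6 6 6 6 7 5 7
6=6: mid=8
7>6: swap(8,9), hi=8 ⇒ 5 5 5 5 6 6 6 6 5 7 7
5<6: swap(4,8), lo=5 mid=9 ⇒ 5 5 5 5 5 6 6 6 6 7 7
done. lo=5 hi=8; data=5 5 5 5 5 6 6 6 6 7 7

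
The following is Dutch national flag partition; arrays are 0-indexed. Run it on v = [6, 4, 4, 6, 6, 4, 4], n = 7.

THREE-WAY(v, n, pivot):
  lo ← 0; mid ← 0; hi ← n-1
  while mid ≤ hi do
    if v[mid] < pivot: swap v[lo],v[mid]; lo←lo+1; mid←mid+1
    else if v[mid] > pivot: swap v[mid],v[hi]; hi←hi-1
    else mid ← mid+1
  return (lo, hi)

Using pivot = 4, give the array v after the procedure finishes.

[4, 4, 4, 4, 6, 6, 6]

pivot = 4; lo=0, mid=0, hi=6
v[mid]=6>4: swap v[0],v[6]; hi=5 → [4, 4, 4, 6, 6, 4, 6]
v[mid]=4=4: mid=1
v[mid]=4=4: mid=2
v[mid]=4=4: mid=3
v[mid]=6>4: swap v[3],v[5]; hi=4 → [4, 4, 4, 4, 6, 6, 6]
v[mid]=4=4: mid=4
v[mid]=6>4: swap v[4],v[4]; hi=3 → [4, 4, 4, 4, 6, 6, 6]
end: lo=0, hi=3; v = [4, 4, 4, 4, 6, 6, 6]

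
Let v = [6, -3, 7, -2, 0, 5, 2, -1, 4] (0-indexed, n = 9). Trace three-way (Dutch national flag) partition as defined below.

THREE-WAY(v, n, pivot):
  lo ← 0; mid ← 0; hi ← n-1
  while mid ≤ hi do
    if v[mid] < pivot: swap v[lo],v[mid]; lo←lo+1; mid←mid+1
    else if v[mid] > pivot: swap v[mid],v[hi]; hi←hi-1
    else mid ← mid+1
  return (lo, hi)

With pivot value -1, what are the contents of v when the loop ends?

pivot = -1; lo=0, mid=0, hi=8
v[mid]=6>-1: swap v[0],v[8]; hi=7 → [4, -3, 7, -2, 0, 5, 2, -1, 6]
v[mid]=4>-1: swap v[0],v[7]; hi=6 → [-1, -3, 7, -2, 0, 5, 2, 4, 6]
v[mid]=-1=-1: mid=1
v[mid]=-3<-1: swap v[0],v[1]; lo=1,mid=2 → [-3, -1, 7, -2, 0, 5, 2, 4, 6]
v[mid]=7>-1: swap v[2],v[6]; hi=5 → [-3, -1, 2, -2, 0, 5, 7, 4, 6]
v[mid]=2>-1: swap v[2],v[5]; hi=4 → [-3, -1, 5, -2, 0, 2, 7, 4, 6]
v[mid]=5>-1: swap v[2],v[4]; hi=3 → [-3, -1, 0, -2, 5, 2, 7, 4, 6]
v[mid]=0>-1: swap v[2],v[3]; hi=2 → [-3, -1, -2, 0, 5, 2, 7, 4, 6]
v[mid]=-2<-1: swap v[1],v[2]; lo=2,mid=3 → [-3, -2, -1, 0, 5, 2, 7, 4, 6]
end: lo=2, hi=2; v = [-3, -2, -1, 0, 5, 2, 7, 4, 6]

[-3, -2, -1, 0, 5, 2, 7, 4, 6]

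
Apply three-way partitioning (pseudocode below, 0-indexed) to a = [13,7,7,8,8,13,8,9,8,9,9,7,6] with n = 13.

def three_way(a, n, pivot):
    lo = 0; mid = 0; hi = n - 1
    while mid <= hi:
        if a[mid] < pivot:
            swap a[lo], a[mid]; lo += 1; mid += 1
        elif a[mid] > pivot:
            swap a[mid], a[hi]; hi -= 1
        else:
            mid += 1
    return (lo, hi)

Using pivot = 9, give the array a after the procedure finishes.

[6,7,7,8,8,7,8,8,9,9,9,13,13]

pivot = 9; lo=0, mid=0, hi=12
a[mid]=13>9: swap a[0],a[12]; hi=11 → [6,7,7,8,8,13,8,9,8,9,9,7,13]
a[mid]=6<9: swap a[0],a[0]; lo=1,mid=1 → [6,7,7,8,8,13,8,9,8,9,9,7,13]
a[mid]=7<9: swap a[1],a[1]; lo=2,mid=2 → [6,7,7,8,8,13,8,9,8,9,9,7,13]
a[mid]=7<9: swap a[2],a[2]; lo=3,mid=3 → [6,7,7,8,8,13,8,9,8,9,9,7,13]
a[mid]=8<9: swap a[3],a[3]; lo=4,mid=4 → [6,7,7,8,8,13,8,9,8,9,9,7,13]
a[mid]=8<9: swap a[4],a[4]; lo=5,mid=5 → [6,7,7,8,8,13,8,9,8,9,9,7,13]
a[mid]=13>9: swap a[5],a[11]; hi=10 → [6,7,7,8,8,7,8,9,8,9,9,13,13]
a[mid]=7<9: swap a[5],a[5]; lo=6,mid=6 → [6,7,7,8,8,7,8,9,8,9,9,13,13]
a[mid]=8<9: swap a[6],a[6]; lo=7,mid=7 → [6,7,7,8,8,7,8,9,8,9,9,13,13]
a[mid]=9=9: mid=8
a[mid]=8<9: swap a[7],a[8]; lo=8,mid=9 → [6,7,7,8,8,7,8,8,9,9,9,13,13]
a[mid]=9=9: mid=10
a[mid]=9=9: mid=11
end: lo=8, hi=10; a = [6,7,7,8,8,7,8,8,9,9,9,13,13]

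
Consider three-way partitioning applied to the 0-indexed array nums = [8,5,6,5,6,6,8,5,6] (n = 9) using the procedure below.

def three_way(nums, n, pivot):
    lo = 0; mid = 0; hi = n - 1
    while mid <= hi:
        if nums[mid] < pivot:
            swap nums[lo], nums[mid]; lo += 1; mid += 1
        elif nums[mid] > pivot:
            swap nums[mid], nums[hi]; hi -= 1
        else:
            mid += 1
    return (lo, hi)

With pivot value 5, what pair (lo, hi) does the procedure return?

(0, 2)

pivot = 5; lo=0, mid=0, hi=8
nums[mid]=8>5: swap nums[0],nums[8]; hi=7 → [6,5,6,5,6,6,8,5,8]
nums[mid]=6>5: swap nums[0],nums[7]; hi=6 → [5,5,6,5,6,6,8,6,8]
nums[mid]=5=5: mid=1
nums[mid]=5=5: mid=2
nums[mid]=6>5: swap nums[2],nums[6]; hi=5 → [5,5,8,5,6,6,6,6,8]
nums[mid]=8>5: swap nums[2],nums[5]; hi=4 → [5,5,6,5,6,8,6,6,8]
nums[mid]=6>5: swap nums[2],nums[4]; hi=3 → [5,5,6,5,6,8,6,6,8]
nums[mid]=6>5: swap nums[2],nums[3]; hi=2 → [5,5,5,6,6,8,6,6,8]
nums[mid]=5=5: mid=3
end: lo=0, hi=2; nums = [5,5,5,6,6,8,6,6,8]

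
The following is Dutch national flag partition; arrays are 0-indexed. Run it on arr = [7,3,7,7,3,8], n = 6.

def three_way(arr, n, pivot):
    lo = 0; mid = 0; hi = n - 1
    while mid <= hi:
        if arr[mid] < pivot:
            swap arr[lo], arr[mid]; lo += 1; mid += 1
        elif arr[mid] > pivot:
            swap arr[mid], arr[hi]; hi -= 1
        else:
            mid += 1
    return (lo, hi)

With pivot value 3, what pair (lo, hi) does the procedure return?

(0, 1)

pivot = 3; lo=0, mid=0, hi=5
arr[mid]=7>3: swap arr[0],arr[5]; hi=4 → [8,3,7,7,3,7]
arr[mid]=8>3: swap arr[0],arr[4]; hi=3 → [3,3,7,7,8,7]
arr[mid]=3=3: mid=1
arr[mid]=3=3: mid=2
arr[mid]=7>3: swap arr[2],arr[3]; hi=2 → [3,3,7,7,8,7]
arr[mid]=7>3: swap arr[2],arr[2]; hi=1 → [3,3,7,7,8,7]
end: lo=0, hi=1; arr = [3,3,7,7,8,7]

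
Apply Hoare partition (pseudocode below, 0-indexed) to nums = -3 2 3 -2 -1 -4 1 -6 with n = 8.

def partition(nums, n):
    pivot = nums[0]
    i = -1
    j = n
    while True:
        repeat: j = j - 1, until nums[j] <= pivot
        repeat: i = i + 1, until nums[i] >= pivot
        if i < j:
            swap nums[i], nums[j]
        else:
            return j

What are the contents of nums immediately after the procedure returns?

-6 -4 3 -2 -1 2 1 -3

pivot=-3
j stops at 7 (-6), i stops at 0 (-3); swap ⇒ -6 2 3 -2 -1 -4 1 -3
j stops at 5 (-4), i stops at 1 (2); swap ⇒ -6 -4 3 -2 -1 2 1 -3
j stops at 1, i stops at 2; i≥j ⇒ return 1. nums=-6 -4 3 -2 -1 2 1 -3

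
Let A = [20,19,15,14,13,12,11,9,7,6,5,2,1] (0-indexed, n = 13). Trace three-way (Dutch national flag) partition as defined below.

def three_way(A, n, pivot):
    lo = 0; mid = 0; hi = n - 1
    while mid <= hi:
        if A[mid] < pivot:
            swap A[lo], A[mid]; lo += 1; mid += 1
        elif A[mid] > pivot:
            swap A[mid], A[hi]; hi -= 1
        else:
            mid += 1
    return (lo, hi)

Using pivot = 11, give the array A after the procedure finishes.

[1,2,5,6,7,9,11,12,13,14,15,19,20]

pivot = 11; lo=0, mid=0, hi=12
A[mid]=20>11: swap A[0],A[12]; hi=11 → [1,19,15,14,13,12,11,9,7,6,5,2,20]
A[mid]=1<11: swap A[0],A[0]; lo=1,mid=1 → [1,19,15,14,13,12,11,9,7,6,5,2,20]
A[mid]=19>11: swap A[1],A[11]; hi=10 → [1,2,15,14,13,12,11,9,7,6,5,19,20]
A[mid]=2<11: swap A[1],A[1]; lo=2,mid=2 → [1,2,15,14,13,12,11,9,7,6,5,19,20]
A[mid]=15>11: swap A[2],A[10]; hi=9 → [1,2,5,14,13,12,11,9,7,6,15,19,20]
A[mid]=5<11: swap A[2],A[2]; lo=3,mid=3 → [1,2,5,14,13,12,11,9,7,6,15,19,20]
A[mid]=14>11: swap A[3],A[9]; hi=8 → [1,2,5,6,13,12,11,9,7,14,15,19,20]
A[mid]=6<11: swap A[3],A[3]; lo=4,mid=4 → [1,2,5,6,13,12,11,9,7,14,15,19,20]
A[mid]=13>11: swap A[4],A[8]; hi=7 → [1,2,5,6,7,12,11,9,13,14,15,19,20]
A[mid]=7<11: swap A[4],A[4]; lo=5,mid=5 → [1,2,5,6,7,12,11,9,13,14,15,19,20]
A[mid]=12>11: swap A[5],A[7]; hi=6 → [1,2,5,6,7,9,11,12,13,14,15,19,20]
A[mid]=9<11: swap A[5],A[5]; lo=6,mid=6 → [1,2,5,6,7,9,11,12,13,14,15,19,20]
A[mid]=11=11: mid=7
end: lo=6, hi=6; A = [1,2,5,6,7,9,11,12,13,14,15,19,20]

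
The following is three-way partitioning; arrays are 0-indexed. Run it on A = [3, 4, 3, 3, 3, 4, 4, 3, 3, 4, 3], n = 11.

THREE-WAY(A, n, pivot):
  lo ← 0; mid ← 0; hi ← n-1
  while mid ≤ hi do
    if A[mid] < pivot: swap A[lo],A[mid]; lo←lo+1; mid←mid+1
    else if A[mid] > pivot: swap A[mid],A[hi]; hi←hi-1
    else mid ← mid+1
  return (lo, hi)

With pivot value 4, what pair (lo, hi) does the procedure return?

(7, 10)

pivot = 4; lo=0, mid=0, hi=10
A[mid]=3<4: swap A[0],A[0]; lo=1,mid=1 → [3, 4, 3, 3, 3, 4, 4, 3, 3, 4, 3]
A[mid]=4=4: mid=2
A[mid]=3<4: swap A[1],A[2]; lo=2,mid=3 → [3, 3, 4, 3, 3, 4, 4, 3, 3, 4, 3]
A[mid]=3<4: swap A[2],A[3]; lo=3,mid=4 → [3, 3, 3, 4, 3, 4, 4, 3, 3, 4, 3]
A[mid]=3<4: swap A[3],A[4]; lo=4,mid=5 → [3, 3, 3, 3, 4, 4, 4, 3, 3, 4, 3]
A[mid]=4=4: mid=6
A[mid]=4=4: mid=7
A[mid]=3<4: swap A[4],A[7]; lo=5,mid=8 → [3, 3, 3, 3, 3, 4, 4, 4, 3, 4, 3]
A[mid]=3<4: swap A[5],A[8]; lo=6,mid=9 → [3, 3, 3, 3, 3, 3, 4, 4, 4, 4, 3]
A[mid]=4=4: mid=10
A[mid]=3<4: swap A[6],A[10]; lo=7,mid=11 → [3, 3, 3, 3, 3, 3, 3, 4, 4, 4, 4]
end: lo=7, hi=10; A = [3, 3, 3, 3, 3, 3, 3, 4, 4, 4, 4]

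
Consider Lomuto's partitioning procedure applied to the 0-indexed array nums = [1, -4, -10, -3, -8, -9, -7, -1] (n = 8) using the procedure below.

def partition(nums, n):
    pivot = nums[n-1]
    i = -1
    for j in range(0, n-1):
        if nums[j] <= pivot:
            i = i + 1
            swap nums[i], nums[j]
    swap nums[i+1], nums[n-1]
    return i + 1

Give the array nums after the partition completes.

pivot = nums[7] = -1; i = -1
j=0: nums[0]=1 > -1 → no swap
j=1: nums[1]=-4 ≤ -1 → i=0, swap nums[0],nums[1] → [-4, 1, -10, -3, -8, -9, -7, -1]
j=2: nums[2]=-10 ≤ -1 → i=1, swap nums[1],nums[2] → [-4, -10, 1, -3, -8, -9, -7, -1]
j=3: nums[3]=-3 ≤ -1 → i=2, swap nums[2],nums[3] → [-4, -10, -3, 1, -8, -9, -7, -1]
j=4: nums[4]=-8 ≤ -1 → i=3, swap nums[3],nums[4] → [-4, -10, -3, -8, 1, -9, -7, -1]
j=5: nums[5]=-9 ≤ -1 → i=4, swap nums[4],nums[5] → [-4, -10, -3, -8, -9, 1, -7, -1]
j=6: nums[6]=-7 ≤ -1 → i=5, swap nums[5],nums[6] → [-4, -10, -3, -8, -9, -7, 1, -1]
final swap nums[6],nums[7] → [-4, -10, -3, -8, -9, -7, -1, 1]; return 6

[-4, -10, -3, -8, -9, -7, -1, 1]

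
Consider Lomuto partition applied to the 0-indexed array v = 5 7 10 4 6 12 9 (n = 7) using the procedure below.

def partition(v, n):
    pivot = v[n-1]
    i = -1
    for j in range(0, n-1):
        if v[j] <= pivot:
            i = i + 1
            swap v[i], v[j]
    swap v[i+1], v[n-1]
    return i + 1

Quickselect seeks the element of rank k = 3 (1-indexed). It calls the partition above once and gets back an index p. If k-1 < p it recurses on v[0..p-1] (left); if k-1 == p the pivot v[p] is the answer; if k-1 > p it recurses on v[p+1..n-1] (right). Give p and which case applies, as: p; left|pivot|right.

4; left

pivot = v[6] = 9; i = -1
j=0: v[0]=5 ≤ 9 → i=0, swap v[0],v[0] (no change) → 5 7 10 4 6 12 9
j=1: v[1]=7 ≤ 9 → i=1, swap v[1],v[1] (no change) → 5 7 10 4 6 12 9
j=2: v[2]=10 > 9 → no swap
j=3: v[3]=4 ≤ 9 → i=2, swap v[2],v[3] → 5 7 4 10 6 12 9
j=4: v[4]=6 ≤ 9 → i=3, swap v[3],v[4] → 5 7 4 6 10 12 9
j=5: v[5]=12 > 9 → no swap
final swap v[4],v[6] → 5 7 4 6 9 12 10; return 4
p = 4; k-1 = 2 < 4 ⇒ left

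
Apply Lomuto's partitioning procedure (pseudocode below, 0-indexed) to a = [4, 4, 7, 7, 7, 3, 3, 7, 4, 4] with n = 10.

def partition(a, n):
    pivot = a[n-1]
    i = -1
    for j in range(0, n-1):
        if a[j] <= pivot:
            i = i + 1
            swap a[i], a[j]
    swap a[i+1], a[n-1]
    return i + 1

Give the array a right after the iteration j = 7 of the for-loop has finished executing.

[4, 4, 3, 3, 7, 7, 7, 7, 4, 4]

pivot = a[9] = 4; i = -1
j=0: a[0]=4 ≤ 4 → i=0, swap a[0],a[0] (no change) → [4, 4, 7, 7, 7, 3, 3, 7, 4, 4]
j=1: a[1]=4 ≤ 4 → i=1, swap a[1],a[1] (no change) → [4, 4, 7, 7, 7, 3, 3, 7, 4, 4]
j=2: a[2]=7 > 4 → no swap
j=3: a[3]=7 > 4 → no swap
j=4: a[4]=7 > 4 → no swap
j=5: a[5]=3 ≤ 4 → i=2, swap a[2],a[5] → [4, 4, 3, 7, 7, 7, 3, 7, 4, 4]
j=6: a[6]=3 ≤ 4 → i=3, swap a[3],a[6] → [4, 4, 3, 3, 7, 7, 7, 7, 4, 4]
j=7: a[7]=7 > 4 → no swap
(after j=7) a = [4, 4, 3, 3, 7, 7, 7, 7, 4, 4]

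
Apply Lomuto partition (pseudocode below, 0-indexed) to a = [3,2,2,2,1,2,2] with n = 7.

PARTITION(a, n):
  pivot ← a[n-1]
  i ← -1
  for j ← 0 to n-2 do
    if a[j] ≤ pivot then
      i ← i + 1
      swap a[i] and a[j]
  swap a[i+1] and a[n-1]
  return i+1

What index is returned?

5

pivot=2, i=-1
j=0: 3>2, skip
j=1: 2≤2, i=0, swap(0,1) ⇒ [2,3,2,2,1,2,2]
j=2: 2≤2, i=1, swap(1,2) ⇒ [2,2,3,2,1,2,2]
j=3: 2≤2, i=2, swap(2,3) ⇒ [2,2,2,3,1,2,2]
j=4: 1≤2, i=3, swap(3,4) ⇒ [2,2,2,1,3,2,2]
j=5: 2≤2, i=4, swap(4,5) ⇒ [2,2,2,1,2,3,2]
swap(5,6) ⇒ [2,2,2,1,2,2,3]; return 5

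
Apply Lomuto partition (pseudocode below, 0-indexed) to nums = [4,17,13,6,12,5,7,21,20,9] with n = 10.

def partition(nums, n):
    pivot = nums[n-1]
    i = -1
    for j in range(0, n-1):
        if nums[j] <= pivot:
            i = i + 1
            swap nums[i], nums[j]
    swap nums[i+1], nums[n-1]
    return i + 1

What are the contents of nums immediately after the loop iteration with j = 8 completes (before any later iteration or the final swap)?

pivot = nums[9] = 9; i = -1
j=0: nums[0]=4 ≤ 9 → i=0, swap nums[0],nums[0] (no change) → [4,17,13,6,12,5,7,21,20,9]
j=1: nums[1]=17 > 9 → no swap
j=2: nums[2]=13 > 9 → no swap
j=3: nums[3]=6 ≤ 9 → i=1, swap nums[1],nums[3] → [4,6,13,17,12,5,7,21,20,9]
j=4: nums[4]=12 > 9 → no swap
j=5: nums[5]=5 ≤ 9 → i=2, swap nums[2],nums[5] → [4,6,5,17,12,13,7,21,20,9]
j=6: nums[6]=7 ≤ 9 → i=3, swap nums[3],nums[6] → [4,6,5,7,12,13,17,21,20,9]
j=7: nums[7]=21 > 9 → no swap
j=8: nums[8]=20 > 9 → no swap
(after j=8) nums = [4,6,5,7,12,13,17,21,20,9]

[4,6,5,7,12,13,17,21,20,9]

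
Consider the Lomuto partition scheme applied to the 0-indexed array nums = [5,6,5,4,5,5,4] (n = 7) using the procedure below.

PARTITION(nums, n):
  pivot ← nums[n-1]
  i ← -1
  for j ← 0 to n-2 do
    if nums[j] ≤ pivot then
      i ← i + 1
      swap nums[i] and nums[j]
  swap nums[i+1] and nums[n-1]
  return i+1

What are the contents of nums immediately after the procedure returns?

[4,4,5,5,5,5,6]

pivot = nums[6] = 4; i = -1
j=0: nums[0]=5 > 4 → no swap
j=1: nums[1]=6 > 4 → no swap
j=2: nums[2]=5 > 4 → no swap
j=3: nums[3]=4 ≤ 4 → i=0, swap nums[0],nums[3] → [4,6,5,5,5,5,4]
j=4: nums[4]=5 > 4 → no swap
j=5: nums[5]=5 > 4 → no swap
final swap nums[1],nums[6] → [4,4,5,5,5,5,6]; return 1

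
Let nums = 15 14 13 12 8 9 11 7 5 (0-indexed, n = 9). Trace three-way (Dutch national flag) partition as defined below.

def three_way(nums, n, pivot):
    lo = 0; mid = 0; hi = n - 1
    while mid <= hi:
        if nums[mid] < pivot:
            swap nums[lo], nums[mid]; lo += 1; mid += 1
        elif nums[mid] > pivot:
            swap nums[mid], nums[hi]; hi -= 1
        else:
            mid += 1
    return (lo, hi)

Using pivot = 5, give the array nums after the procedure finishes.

pivot = 5; lo=0, mid=0, hi=8
nums[mid]=15>5: swap nums[0],nums[8]; hi=7 → 5 14 13 12 8 9 11 7 15
nums[mid]=5=5: mid=1
nums[mid]=14>5: swap nums[1],nums[7]; hi=6 → 5 7 13 12 8 9 11 14 15
nums[mid]=7>5: swap nums[1],nums[6]; hi=5 → 5 11 13 12 8 9 7 14 15
nums[mid]=11>5: swap nums[1],nums[5]; hi=4 → 5 9 13 12 8 11 7 14 15
nums[mid]=9>5: swap nums[1],nums[4]; hi=3 → 5 8 13 12 9 11 7 14 15
nums[mid]=8>5: swap nums[1],nums[3]; hi=2 → 5 12 13 8 9 11 7 14 15
nums[mid]=12>5: swap nums[1],nums[2]; hi=1 → 5 13 12 8 9 11 7 14 15
nums[mid]=13>5: swap nums[1],nums[1]; hi=0 → 5 13 12 8 9 11 7 14 15
end: lo=0, hi=0; nums = 5 13 12 8 9 11 7 14 15

5 13 12 8 9 11 7 14 15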